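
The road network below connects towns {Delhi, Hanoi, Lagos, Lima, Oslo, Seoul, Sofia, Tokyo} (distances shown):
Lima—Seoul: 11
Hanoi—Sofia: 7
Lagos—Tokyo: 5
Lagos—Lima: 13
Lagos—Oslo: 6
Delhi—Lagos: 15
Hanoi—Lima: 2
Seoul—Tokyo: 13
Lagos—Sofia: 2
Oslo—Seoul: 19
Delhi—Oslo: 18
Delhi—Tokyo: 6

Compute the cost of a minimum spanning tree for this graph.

39

Sort edges by weight, then run Kruskal:
Hanoi—Lima (2): add — endpoints in different components.
Lagos—Sofia (2): add — endpoints in different components.
Lagos—Tokyo (5): add — endpoints in different components.
Delhi—Tokyo (6): add — endpoints in different components.
Lagos—Oslo (6): add — endpoints in different components.
Hanoi—Sofia (7): add — endpoints in different components.
Lima—Seoul (11): add — endpoints in different components.
MST edges: Hanoi—Lima, Lagos—Sofia, Lagos—Tokyo, Delhi—Tokyo, Lagos—Oslo, Hanoi—Sofia, Lima—Seoul; total weight 2+2+5+6+6+7+11 = 39.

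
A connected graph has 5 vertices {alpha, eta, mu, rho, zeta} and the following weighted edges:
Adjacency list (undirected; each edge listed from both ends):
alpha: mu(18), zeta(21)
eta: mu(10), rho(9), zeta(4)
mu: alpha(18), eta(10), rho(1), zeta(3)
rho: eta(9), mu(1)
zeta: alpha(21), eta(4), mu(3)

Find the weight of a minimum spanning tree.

Kruskal's algorithm — process edges by increasing weight (ties by edge label):
mu–rho (1): add. Components now {mu,rho} {zeta} {eta} {alpha}
mu–zeta (3): add. Components now {mu,rho,zeta} {eta} {alpha}
eta–zeta (4): add. Components now {eta,mu,rho,zeta} {alpha}
eta–rho (9): skip — eta and rho already connected.
eta–mu (10): skip — mu and eta already connected.
alpha–mu (18): add. Components now {alpha,eta,mu,rho,zeta}
MST edges: mu–rho, mu–zeta, eta–zeta, alpha–mu; total weight 1+3+4+18 = 26.

26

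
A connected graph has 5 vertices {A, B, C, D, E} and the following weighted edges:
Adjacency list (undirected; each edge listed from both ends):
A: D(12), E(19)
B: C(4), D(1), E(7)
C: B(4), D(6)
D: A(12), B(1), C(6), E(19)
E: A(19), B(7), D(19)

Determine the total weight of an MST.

24

Grow the tree from E using Prim:
Step 1: cheapest edge leaving the tree is B E (7); add B.
Step 2: cheapest edge leaving the tree is B D (1); add D.
Step 3: cheapest edge leaving the tree is B C (4); add C.
Step 4: cheapest edge leaving the tree is A D (12); add A.
MST edges: B E, B D, B C, A D; total weight 7+1+4+12 = 24.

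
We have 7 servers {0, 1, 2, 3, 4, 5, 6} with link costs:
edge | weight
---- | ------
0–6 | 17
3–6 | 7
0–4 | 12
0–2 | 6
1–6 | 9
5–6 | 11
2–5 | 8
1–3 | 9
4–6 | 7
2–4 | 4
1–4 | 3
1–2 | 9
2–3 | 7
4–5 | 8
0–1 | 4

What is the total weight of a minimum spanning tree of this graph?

33

Sort edges by weight, then run Kruskal:
1–4 (3): add. Components now {0} {1,4} {2} {3} {5} {6}
0–1 (4): add. Components now {0,1,4} {2} {3} {5} {6}
2–4 (4): add. Components now {0,1,2,4} {3} {5} {6}
0–2 (6): skip — 0 and 2 already connected.
2–3 (7): add. Components now {0,1,2,3,4} {5} {6}
3–6 (7): add. Components now {0,1,2,3,4,6} {5}
4–6 (7): skip — 4 and 6 already connected.
2–5 (8): add. Components now {0,1,2,3,4,5,6}
MST edges: 1–4, 0–1, 2–4, 2–3, 3–6, 2–5; total weight 3+4+4+7+7+8 = 33.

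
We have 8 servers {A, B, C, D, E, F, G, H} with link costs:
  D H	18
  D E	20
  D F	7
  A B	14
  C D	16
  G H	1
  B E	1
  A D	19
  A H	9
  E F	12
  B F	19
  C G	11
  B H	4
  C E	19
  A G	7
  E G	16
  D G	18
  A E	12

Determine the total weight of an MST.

43

Sort edges by weight, then run Kruskal:
B E (1): add — endpoints in different components.
G H (1): add — endpoints in different components.
B H (4): add — endpoints in different components.
A G (7): add — endpoints in different components.
D F (7): add — endpoints in different components.
A H (9): skip — A and H already connected.
C G (11): add — endpoints in different components.
A E (12): skip — A and E already connected.
E F (12): add — endpoints in different components.
MST edges: B E, G H, B H, A G, D F, C G, E F; total weight 1+1+4+7+7+11+12 = 43.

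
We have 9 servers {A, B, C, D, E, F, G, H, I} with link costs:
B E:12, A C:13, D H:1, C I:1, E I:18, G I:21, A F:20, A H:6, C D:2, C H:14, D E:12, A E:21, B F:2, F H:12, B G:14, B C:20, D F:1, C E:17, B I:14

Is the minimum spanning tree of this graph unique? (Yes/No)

No

Kruskal: consider edges lightest-first.
C I (1): add — endpoints in different components.
D F (1): add — endpoints in different components.
D H (1): add — endpoints in different components.
B F (2): add — endpoints in different components.
C D (2): add — endpoints in different components.
A H (6): add — endpoints in different components.
B E (12): add — endpoints in different components.
D E (12): skip — D and E already connected.
F H (12): skip — F and H already connected.
A C (13): skip — A and C already connected.
B G (14): add — endpoints in different components.
Non-tree edge D E has weight 12, equal to the heaviest edge on its tree cycle — swapping gives another MST of the same weight. Not unique.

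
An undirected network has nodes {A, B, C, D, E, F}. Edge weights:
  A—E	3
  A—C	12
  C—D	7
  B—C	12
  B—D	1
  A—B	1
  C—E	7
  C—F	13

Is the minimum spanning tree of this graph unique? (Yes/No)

Kruskal: consider edges lightest-first.
A—B (1): add. Components now {A,B} {C} {D} {E} {F}
B—D (1): add. Components now {A,B,D} {C} {E} {F}
A—E (3): add. Components now {A,B,D,E} {C} {F}
C—D (7): add. Components now {A,B,C,D,E} {F}
C—E (7): skip — C and E already connected.
A—C (12): skip — A and C already connected.
B—C (12): skip — B and C already connected.
C—F (13): add. Components now {A,B,C,D,E,F}
Non-tree edge C—E has weight 7, equal to the heaviest edge on its tree cycle — swapping gives another MST of the same weight. Not unique.

No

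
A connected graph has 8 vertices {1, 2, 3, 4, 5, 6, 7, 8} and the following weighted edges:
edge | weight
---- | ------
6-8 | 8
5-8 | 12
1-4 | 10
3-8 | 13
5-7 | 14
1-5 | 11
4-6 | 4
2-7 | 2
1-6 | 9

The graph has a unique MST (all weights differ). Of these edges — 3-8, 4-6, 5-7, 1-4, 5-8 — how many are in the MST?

3

Kruskal: consider edges lightest-first.
2-7 (2): add — endpoints in different components.
4-6 (4): add — endpoints in different components.
6-8 (8): add — endpoints in different components.
1-6 (9): add — endpoints in different components.
1-4 (10): skip — 1 and 4 already connected.
1-5 (11): add — endpoints in different components.
5-8 (12): skip — 5 and 8 already connected.
3-8 (13): add — endpoints in different components.
5-7 (14): add — endpoints in different components.
MST edge set: {2-7, 4-6, 6-8, 1-6, 1-5, 3-8, 5-7}.
Of the listed edges, {3-8, 4-6, 5-7} are in the MST → 3.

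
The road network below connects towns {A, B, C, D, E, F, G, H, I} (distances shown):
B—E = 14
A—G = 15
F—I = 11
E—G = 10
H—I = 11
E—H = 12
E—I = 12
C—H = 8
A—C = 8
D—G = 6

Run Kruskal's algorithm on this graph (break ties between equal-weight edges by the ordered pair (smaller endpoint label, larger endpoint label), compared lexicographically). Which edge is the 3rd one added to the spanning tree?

Kruskal: consider edges lightest-first.
D—G (6): add — endpoints in different components.
A—C (8): add — endpoints in different components.
C—H (8): add — endpoints in different components.
E—G (10): add — endpoints in different components.
F—I (11): add — endpoints in different components.
H—I (11): add — endpoints in different components.
E—H (12): add — endpoints in different components.
E—I (12): skip — E and I already connected.
B—E (14): add — endpoints in different components.
The 3rd edge added is C—H.

C-H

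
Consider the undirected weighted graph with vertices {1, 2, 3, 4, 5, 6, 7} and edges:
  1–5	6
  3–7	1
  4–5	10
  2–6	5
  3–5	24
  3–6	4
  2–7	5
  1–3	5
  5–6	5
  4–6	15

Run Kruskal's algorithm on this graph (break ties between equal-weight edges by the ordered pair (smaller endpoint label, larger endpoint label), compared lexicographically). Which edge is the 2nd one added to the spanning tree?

3-6

Kruskal: consider edges lightest-first.
3–7 (1): add — endpoints in different components.
3–6 (4): add — endpoints in different components.
1–3 (5): add — endpoints in different components.
2–6 (5): add — endpoints in different components.
2–7 (5): skip — 2 and 7 already connected.
5–6 (5): add — endpoints in different components.
1–5 (6): skip — 1 and 5 already connected.
4–5 (10): add — endpoints in different components.
The 2nd edge added is 3–6.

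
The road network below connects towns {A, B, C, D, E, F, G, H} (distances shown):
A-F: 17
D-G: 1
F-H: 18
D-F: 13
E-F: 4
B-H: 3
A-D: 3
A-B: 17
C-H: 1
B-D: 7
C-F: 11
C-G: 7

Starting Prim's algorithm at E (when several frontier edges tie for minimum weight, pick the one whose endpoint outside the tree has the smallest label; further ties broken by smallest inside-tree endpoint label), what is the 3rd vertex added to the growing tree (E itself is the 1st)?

C

Prim, starting at E.
Step 1: frontier [E-F 4] → take E-F (4); add F.
Step 2: frontier [C-F 11, D-F 13, A-F 17, F-H 18] → take C-F (11); add C.
Step 3: frontier [C-H 1, C-G 7, D-F 13, A-F 17, F-H 18] → take C-H (1); add H.
Step 4: frontier [C-G 7, D-F 13, A-F 17, B-H 3] → take B-H (3); add B.
Step 5: frontier [B-D 7, A-B 17, C-G 7, D-F 13, A-F 17] → take B-D (7); add D.
Step 6: frontier [A-B 17, C-G 7, D-G 1, A-D 3, A-F 17] → take D-G (1); add G.
Step 7: frontier [A-B 17, A-D 3, A-F 17] → take A-D (3); add A.
Vertex order: E, F, C, H, B, D, G, A. The 3rd vertex is C.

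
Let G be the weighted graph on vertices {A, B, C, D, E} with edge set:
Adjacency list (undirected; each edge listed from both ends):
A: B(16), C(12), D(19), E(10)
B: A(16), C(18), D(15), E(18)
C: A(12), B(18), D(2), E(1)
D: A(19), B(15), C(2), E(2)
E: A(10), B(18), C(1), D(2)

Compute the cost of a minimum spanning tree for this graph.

Kruskal's algorithm — process edges by increasing weight (ties by edge label):
C E (1): add. Components now {A} {B} {C,E} {D}
C D (2): add. Components now {A} {B} {C,D,E}
D E (2): skip — D and E already connected.
A E (10): add. Components now {A,C,D,E} {B}
A C (12): skip — A and C already connected.
B D (15): add. Components now {A,B,C,D,E}
MST edges: C E, C D, A E, B D; total weight 1+2+10+15 = 28.

28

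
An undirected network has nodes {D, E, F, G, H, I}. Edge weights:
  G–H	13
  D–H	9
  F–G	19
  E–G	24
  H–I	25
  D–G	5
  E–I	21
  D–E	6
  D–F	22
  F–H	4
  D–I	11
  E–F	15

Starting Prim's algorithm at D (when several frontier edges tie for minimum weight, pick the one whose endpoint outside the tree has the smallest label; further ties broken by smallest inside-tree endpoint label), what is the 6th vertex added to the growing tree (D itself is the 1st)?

I

Prim, starting at D.
Step 1: cheapest edge leaving the tree is D–G (5); add G.
Step 2: cheapest edge leaving the tree is D–E (6); add E.
Step 3: cheapest edge leaving the tree is D–H (9); add H.
Step 4: cheapest edge leaving the tree is F–H (4); add F.
Step 5: cheapest edge leaving the tree is D–I (11); add I.
Vertex order: D, G, E, H, F, I. The 6th vertex is I.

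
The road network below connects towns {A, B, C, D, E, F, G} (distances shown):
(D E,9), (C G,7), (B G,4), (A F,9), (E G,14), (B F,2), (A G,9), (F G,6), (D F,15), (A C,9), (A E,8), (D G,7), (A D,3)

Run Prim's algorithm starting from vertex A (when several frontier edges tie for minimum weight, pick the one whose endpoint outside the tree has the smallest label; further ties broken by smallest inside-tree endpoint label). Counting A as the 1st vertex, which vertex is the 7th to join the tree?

Grow the tree from A using Prim:
Step 1: cheapest edge leaving the tree is A D (3); add D.
Step 2: cheapest edge leaving the tree is D G (7); add G.
Step 3: cheapest edge leaving the tree is B G (4); add B.
Step 4: cheapest edge leaving the tree is B F (2); add F.
Step 5: cheapest edge leaving the tree is C G (7); add C.
Step 6: cheapest edge leaving the tree is A E (8); add E.
Vertex order: A, D, G, B, F, C, E. The 7th vertex is E.

E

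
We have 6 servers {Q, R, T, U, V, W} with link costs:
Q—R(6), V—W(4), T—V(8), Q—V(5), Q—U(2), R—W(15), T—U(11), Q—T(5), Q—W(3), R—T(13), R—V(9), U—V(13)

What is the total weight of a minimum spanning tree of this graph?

Grow the tree from R using Prim:
Step 1: frontier [Q—R 6, R—V 9, R—T 13, R—W 15] → take Q—R (6); add Q.
Step 2: frontier [Q—U 2, Q—W 3, Q—T 5, Q—V 5, R—V 9, R—T 13, R—W 15] → take Q—U (2); add U.
Step 3: frontier [Q—W 3, Q—T 5, Q—V 5, R—V 9, R—T 13, R—W 15, T—U 11, U—V 13] → take Q—W (3); add W.
Step 4: frontier [Q—T 5, Q—V 5, R—V 9, R—T 13, T—U 11, U—V 13, V—W 4] → take V—W (4); add V.
Step 5: frontier [Q—T 5, R—T 13, T—U 11, T—V 8] → take Q—T (5); add T.
MST edges: Q—R, Q—U, Q—W, V—W, Q—T; total weight 6+2+3+4+5 = 20.

20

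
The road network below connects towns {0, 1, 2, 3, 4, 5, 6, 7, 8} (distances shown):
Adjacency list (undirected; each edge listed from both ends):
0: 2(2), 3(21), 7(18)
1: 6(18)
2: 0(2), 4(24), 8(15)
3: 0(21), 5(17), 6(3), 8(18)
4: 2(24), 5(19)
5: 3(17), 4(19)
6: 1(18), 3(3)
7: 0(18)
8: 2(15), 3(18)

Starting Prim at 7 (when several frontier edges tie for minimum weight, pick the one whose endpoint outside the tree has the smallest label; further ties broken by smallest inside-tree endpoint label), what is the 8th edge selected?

Prim's algorithm from 7:
Step 1: frontier [0-7 18] → take 0-7 (18); add 0.
Step 2: frontier [0-2 2, 0-3 21] → take 0-2 (2); add 2.
Step 3: frontier [0-3 21, 2-8 15, 2-4 24] → take 2-8 (15); add 8.
Step 4: frontier [0-3 21, 2-4 24, 3-8 18] → take 3-8 (18); add 3.
Step 5: frontier [2-4 24, 3-6 3, 3-5 17] → take 3-6 (3); add 6.
Step 6: frontier [2-4 24, 3-5 17, 1-6 18] → take 3-5 (17); add 5.
Step 7: frontier [2-4 24, 4-5 19, 1-6 18] → take 1-6 (18); add 1.
Step 8: frontier [2-4 24, 4-5 19] → take 4-5 (19); add 4.
The 8th edge added is 4-5.

4-5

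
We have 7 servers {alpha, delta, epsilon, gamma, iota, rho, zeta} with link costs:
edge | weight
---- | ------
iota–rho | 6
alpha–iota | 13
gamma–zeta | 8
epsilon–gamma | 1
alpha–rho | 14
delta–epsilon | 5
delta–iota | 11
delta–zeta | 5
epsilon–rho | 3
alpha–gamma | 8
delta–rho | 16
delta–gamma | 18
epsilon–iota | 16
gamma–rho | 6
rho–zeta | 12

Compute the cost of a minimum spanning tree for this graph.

28

Kruskal's algorithm — process edges by increasing weight (ties by edge label):
epsilon–gamma (1): add. Components now {rho} {iota} {delta} {zeta} {epsilon,gamma} {alpha}
epsilon–rho (3): add. Components now {epsilon,gamma,rho} {iota} {delta} {zeta} {alpha}
delta–epsilon (5): add. Components now {delta,epsilon,gamma,rho} {iota} {zeta} {alpha}
delta–zeta (5): add. Components now {delta,epsilon,gamma,rho,zeta} {iota} {alpha}
gamma–rho (6): skip — rho and gamma already connected.
iota–rho (6): add. Components now {delta,epsilon,gamma,iota,rho,zeta} {alpha}
alpha–gamma (8): add. Components now {alpha,delta,epsilon,gamma,iota,rho,zeta}
MST edges: epsilon–gamma, epsilon–rho, delta–epsilon, delta–zeta, iota–rho, alpha–gamma; total weight 1+3+5+5+6+8 = 28.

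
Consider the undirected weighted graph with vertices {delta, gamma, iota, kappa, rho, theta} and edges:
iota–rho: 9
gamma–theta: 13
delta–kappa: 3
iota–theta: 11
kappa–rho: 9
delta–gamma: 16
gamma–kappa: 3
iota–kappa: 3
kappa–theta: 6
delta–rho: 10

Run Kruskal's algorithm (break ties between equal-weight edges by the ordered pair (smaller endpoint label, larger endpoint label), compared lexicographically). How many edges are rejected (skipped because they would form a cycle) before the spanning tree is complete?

0

Kruskal's algorithm — process edges by increasing weight (ties by edge label):
delta–kappa (3): add — endpoints in different components.
gamma–kappa (3): add — endpoints in different components.
iota–kappa (3): add — endpoints in different components.
kappa–theta (6): add — endpoints in different components.
iota–rho (9): add — endpoints in different components.
Edges rejected before the tree was complete: 0.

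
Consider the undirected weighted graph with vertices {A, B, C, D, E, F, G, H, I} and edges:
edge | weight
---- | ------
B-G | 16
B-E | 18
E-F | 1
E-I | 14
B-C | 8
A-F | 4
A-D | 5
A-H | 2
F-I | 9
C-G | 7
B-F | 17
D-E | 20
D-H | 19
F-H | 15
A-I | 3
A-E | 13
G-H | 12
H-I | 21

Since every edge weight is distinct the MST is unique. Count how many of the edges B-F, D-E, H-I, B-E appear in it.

Sort edges by weight, then run Kruskal:
E-F (1): add — endpoints in different components.
A-H (2): add — endpoints in different components.
A-I (3): add — endpoints in different components.
A-F (4): add — endpoints in different components.
A-D (5): add — endpoints in different components.
C-G (7): add — endpoints in different components.
B-C (8): add — endpoints in different components.
F-I (9): skip — F and I already connected.
G-H (12): add — endpoints in different components.
MST edge set: {E-F, A-H, A-I, A-F, A-D, C-G, B-C, G-H}.
Of the listed edges, {} are in the MST → 0.

0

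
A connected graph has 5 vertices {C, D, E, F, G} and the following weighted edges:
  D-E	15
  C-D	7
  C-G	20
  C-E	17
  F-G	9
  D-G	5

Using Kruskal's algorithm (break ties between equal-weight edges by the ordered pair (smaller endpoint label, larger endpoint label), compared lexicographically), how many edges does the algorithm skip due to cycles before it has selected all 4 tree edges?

Sort edges by weight, then run Kruskal:
D-G (5): add. Components now {C} {D,G} {E} {F}
C-D (7): add. Components now {C,D,G} {E} {F}
F-G (9): add. Components now {C,D,F,G} {E}
D-E (15): add. Components now {C,D,E,F,G}
Edges rejected before the tree was complete: 0.

0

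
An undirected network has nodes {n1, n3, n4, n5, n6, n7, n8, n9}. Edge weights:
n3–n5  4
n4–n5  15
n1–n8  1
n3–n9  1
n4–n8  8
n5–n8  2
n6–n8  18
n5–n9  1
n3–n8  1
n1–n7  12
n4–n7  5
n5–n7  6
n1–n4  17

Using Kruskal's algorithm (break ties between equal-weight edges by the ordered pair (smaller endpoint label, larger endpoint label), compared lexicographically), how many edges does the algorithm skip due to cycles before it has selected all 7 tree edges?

6

Kruskal: consider edges lightest-first.
n1–n8 (1): add — endpoints in different components.
n3–n8 (1): add — endpoints in different components.
n3–n9 (1): add — endpoints in different components.
n5–n9 (1): add — endpoints in different components.
n5–n8 (2): skip — n5 and n8 already connected.
n3–n5 (4): skip — n5 and n3 already connected.
n4–n7 (5): add — endpoints in different components.
n5–n7 (6): add — endpoints in different components.
n4–n8 (8): skip — n8 and n4 already connected.
n1–n7 (12): skip — n1 and n7 already connected.
n4–n5 (15): skip — n5 and n4 already connected.
n1–n4 (17): skip — n1 and n4 already connected.
n6–n8 (18): add — endpoints in different components.
Edges rejected before the tree was complete: 6.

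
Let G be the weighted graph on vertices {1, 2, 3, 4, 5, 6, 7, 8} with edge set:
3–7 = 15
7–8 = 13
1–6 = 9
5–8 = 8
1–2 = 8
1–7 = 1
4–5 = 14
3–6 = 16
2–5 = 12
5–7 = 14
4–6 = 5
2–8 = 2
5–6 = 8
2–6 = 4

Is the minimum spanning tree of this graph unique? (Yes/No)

Kruskal: consider edges lightest-first.
1–7 (1): add — endpoints in different components.
2–8 (2): add — endpoints in different components.
2–6 (4): add — endpoints in different components.
4–6 (5): add — endpoints in different components.
1–2 (8): add — endpoints in different components.
5–6 (8): add — endpoints in different components.
5–8 (8): skip — 5 and 8 already connected.
1–6 (9): skip — 1 and 6 already connected.
2–5 (12): skip — 2 and 5 already connected.
7–8 (13): skip — 7 and 8 already connected.
4–5 (14): skip — 4 and 5 already connected.
5–7 (14): skip — 5 and 7 already connected.
3–7 (15): add — endpoints in different components.
Non-tree edge 5–8 has weight 8, equal to the heaviest edge on its tree cycle — swapping gives another MST of the same weight. Not unique.

No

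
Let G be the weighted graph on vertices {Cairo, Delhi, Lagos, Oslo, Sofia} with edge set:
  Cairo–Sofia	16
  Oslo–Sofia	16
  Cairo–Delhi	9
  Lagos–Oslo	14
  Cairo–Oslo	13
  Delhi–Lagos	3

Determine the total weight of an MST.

41

Sort edges by weight, then run Kruskal:
Delhi–Lagos (3): add — endpoints in different components.
Cairo–Delhi (9): add — endpoints in different components.
Cairo–Oslo (13): add — endpoints in different components.
Lagos–Oslo (14): skip — Oslo and Lagos already connected.
Cairo–Sofia (16): add — endpoints in different components.
MST edges: Delhi–Lagos, Cairo–Delhi, Cairo–Oslo, Cairo–Sofia; total weight 3+9+13+16 = 41.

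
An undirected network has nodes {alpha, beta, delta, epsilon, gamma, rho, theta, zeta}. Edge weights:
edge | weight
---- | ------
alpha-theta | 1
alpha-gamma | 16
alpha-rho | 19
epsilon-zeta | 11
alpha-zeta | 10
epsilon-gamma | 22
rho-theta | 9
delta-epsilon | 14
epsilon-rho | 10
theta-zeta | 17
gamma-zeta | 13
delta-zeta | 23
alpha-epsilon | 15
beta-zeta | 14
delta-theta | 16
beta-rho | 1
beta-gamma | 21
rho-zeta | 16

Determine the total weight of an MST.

Prim, starting at rho.
Step 1: cheapest edge leaving the tree is beta-rho (1); add beta.
Step 2: cheapest edge leaving the tree is rho-theta (9); add theta.
Step 3: cheapest edge leaving the tree is alpha-theta (1); add alpha.
Step 4: cheapest edge leaving the tree is epsilon-rho (10); add epsilon.
Step 5: cheapest edge leaving the tree is alpha-zeta (10); add zeta.
Step 6: cheapest edge leaving the tree is gamma-zeta (13); add gamma.
Step 7: cheapest edge leaving the tree is delta-epsilon (14); add delta.
MST edges: beta-rho, rho-theta, alpha-theta, epsilon-rho, alpha-zeta, gamma-zeta, delta-epsilon; total weight 1+9+1+10+10+13+14 = 58.

58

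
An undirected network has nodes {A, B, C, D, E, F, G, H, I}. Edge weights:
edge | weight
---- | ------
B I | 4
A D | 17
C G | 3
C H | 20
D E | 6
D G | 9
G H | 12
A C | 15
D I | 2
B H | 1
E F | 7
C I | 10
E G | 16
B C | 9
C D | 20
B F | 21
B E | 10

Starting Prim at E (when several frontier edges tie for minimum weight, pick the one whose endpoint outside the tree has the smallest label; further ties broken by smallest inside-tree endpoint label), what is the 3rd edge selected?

B-I

Grow the tree from E using Prim:
Step 1: cheapest edge leaving the tree is D E (6); add D.
Step 2: cheapest edge leaving the tree is D I (2); add I.
Step 3: cheapest edge leaving the tree is B I (4); add B.
Step 4: cheapest edge leaving the tree is B H (1); add H.
Step 5: cheapest edge leaving the tree is E F (7); add F.
Step 6: cheapest edge leaving the tree is B C (9); add C.
Step 7: cheapest edge leaving the tree is C G (3); add G.
Step 8: cheapest edge leaving the tree is A C (15); add A.
The 3rd edge added is B I.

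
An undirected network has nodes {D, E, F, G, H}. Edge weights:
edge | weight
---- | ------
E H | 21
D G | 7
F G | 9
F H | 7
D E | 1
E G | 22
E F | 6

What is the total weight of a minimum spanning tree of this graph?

Sort edges by weight, then run Kruskal:
D E (1): add — endpoints in different components.
E F (6): add — endpoints in different components.
D G (7): add — endpoints in different components.
F H (7): add — endpoints in different components.
MST edges: D E, E F, D G, F H; total weight 1+6+7+7 = 21.

21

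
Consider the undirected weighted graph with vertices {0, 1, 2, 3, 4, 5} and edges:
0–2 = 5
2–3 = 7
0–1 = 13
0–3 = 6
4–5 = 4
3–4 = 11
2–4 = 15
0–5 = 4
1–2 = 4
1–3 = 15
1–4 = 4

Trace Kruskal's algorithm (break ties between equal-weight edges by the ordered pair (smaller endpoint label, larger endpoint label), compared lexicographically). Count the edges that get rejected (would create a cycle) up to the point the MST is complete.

1

Sort edges by weight, then run Kruskal:
0–5 (4): add — endpoints in different components.
1–2 (4): add — endpoints in different components.
1–4 (4): add — endpoints in different components.
4–5 (4): add — endpoints in different components.
0–2 (5): skip — 0 and 2 already connected.
0–3 (6): add — endpoints in different components.
Edges rejected before the tree was complete: 1.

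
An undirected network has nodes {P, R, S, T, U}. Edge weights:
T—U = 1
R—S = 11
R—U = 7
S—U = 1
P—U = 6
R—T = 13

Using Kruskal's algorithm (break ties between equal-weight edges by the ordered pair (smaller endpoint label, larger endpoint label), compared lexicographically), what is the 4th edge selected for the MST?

R-U

Kruskal: consider edges lightest-first.
S—U (1): add — endpoints in different components.
T—U (1): add — endpoints in different components.
P—U (6): add — endpoints in different components.
R—U (7): add — endpoints in different components.
The 4th edge added is R—U.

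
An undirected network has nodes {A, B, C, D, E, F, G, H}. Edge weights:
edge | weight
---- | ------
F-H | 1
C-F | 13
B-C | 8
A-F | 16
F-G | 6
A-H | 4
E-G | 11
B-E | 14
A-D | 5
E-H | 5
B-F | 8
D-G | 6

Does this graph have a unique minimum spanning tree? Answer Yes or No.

No

Kruskal: consider edges lightest-first.
F-H (1): add — endpoints in different components.
A-H (4): add — endpoints in different components.
A-D (5): add — endpoints in different components.
E-H (5): add — endpoints in different components.
D-G (6): add — endpoints in different components.
F-G (6): skip — F and G already connected.
B-C (8): add — endpoints in different components.
B-F (8): add — endpoints in different components.
Non-tree edge F-G has weight 6, equal to the heaviest edge on its tree cycle — swapping gives another MST of the same weight. Not unique.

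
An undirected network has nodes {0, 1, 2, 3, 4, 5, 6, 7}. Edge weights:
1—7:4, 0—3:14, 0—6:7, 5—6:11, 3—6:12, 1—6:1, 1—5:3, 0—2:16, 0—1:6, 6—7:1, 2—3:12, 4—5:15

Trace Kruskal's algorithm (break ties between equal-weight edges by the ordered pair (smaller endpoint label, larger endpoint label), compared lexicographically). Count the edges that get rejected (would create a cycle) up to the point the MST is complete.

4

Sort edges by weight, then run Kruskal:
1—6 (1): add — endpoints in different components.
6—7 (1): add — endpoints in different components.
1—5 (3): add — endpoints in different components.
1—7 (4): skip — 1 and 7 already connected.
0—1 (6): add — endpoints in different components.
0—6 (7): skip — 0 and 6 already connected.
5—6 (11): skip — 5 and 6 already connected.
2—3 (12): add — endpoints in different components.
3—6 (12): add — endpoints in different components.
0—3 (14): skip — 0 and 3 already connected.
4—5 (15): add — endpoints in different components.
Edges rejected before the tree was complete: 4.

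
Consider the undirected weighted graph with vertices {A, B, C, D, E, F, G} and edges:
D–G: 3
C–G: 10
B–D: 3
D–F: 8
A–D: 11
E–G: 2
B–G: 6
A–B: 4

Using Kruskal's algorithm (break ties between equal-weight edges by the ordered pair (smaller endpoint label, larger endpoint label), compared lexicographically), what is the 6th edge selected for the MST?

C-G

Kruskal's algorithm — process edges by increasing weight (ties by edge label):
E–G (2): add. Components now {A} {B} {C} {D} {E,G} {F}
B–D (3): add. Components now {A} {B,D} {C} {E,G} {F}
D–G (3): add. Components now {A} {B,D,E,G} {C} {F}
A–B (4): add. Components now {A,B,D,E,G} {C} {F}
B–G (6): skip — B and G already connected.
D–F (8): add. Components now {A,B,D,E,F,G} {C}
C–G (10): add. Components now {A,B,C,D,E,F,G}
The 6th edge added is C–G.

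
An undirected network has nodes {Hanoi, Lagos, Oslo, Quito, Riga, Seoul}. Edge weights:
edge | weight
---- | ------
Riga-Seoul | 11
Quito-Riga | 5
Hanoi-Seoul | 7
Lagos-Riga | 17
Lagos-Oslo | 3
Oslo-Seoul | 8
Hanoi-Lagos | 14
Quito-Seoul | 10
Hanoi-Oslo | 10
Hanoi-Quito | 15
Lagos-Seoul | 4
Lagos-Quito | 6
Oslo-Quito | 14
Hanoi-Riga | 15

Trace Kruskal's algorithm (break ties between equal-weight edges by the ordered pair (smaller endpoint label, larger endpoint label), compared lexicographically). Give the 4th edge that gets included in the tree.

Lagos-Quito

Kruskal's algorithm — process edges by increasing weight (ties by edge label):
Lagos-Oslo (3): add. Components now {Seoul} {Riga} {Quito} {Hanoi} {Lagos,Oslo}
Lagos-Seoul (4): add. Components now {Lagos,Oslo,Seoul} {Riga} {Quito} {Hanoi}
Quito-Riga (5): add. Components now {Lagos,Oslo,Seoul} {Quito,Riga} {Hanoi}
Lagos-Quito (6): add. Components now {Lagos,Oslo,Quito,Riga,Seoul} {Hanoi}
Hanoi-Seoul (7): add. Components now {Hanoi,Lagos,Oslo,Quito,Riga,Seoul}
The 4th edge added is Lagos-Quito.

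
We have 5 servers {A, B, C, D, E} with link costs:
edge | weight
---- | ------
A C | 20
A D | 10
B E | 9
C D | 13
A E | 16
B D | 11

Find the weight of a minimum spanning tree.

Prim's algorithm from A:
Step 1: cheapest edge leaving the tree is A D (10); add D.
Step 2: cheapest edge leaving the tree is B D (11); add B.
Step 3: cheapest edge leaving the tree is B E (9); add E.
Step 4: cheapest edge leaving the tree is C D (13); add C.
MST edges: A D, B D, B E, C D; total weight 10+11+9+13 = 43.

43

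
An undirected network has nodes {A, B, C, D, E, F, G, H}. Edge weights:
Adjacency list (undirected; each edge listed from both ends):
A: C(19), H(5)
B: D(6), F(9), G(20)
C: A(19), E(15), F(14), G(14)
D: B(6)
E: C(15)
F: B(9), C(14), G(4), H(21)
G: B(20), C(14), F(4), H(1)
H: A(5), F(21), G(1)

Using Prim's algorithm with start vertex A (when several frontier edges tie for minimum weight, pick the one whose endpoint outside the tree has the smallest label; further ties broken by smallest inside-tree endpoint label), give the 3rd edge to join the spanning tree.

F-G

Prim, starting at A.
Step 1: cheapest edge leaving the tree is A H (5); add H.
Step 2: cheapest edge leaving the tree is G H (1); add G.
Step 3: cheapest edge leaving the tree is F G (4); add F.
Step 4: cheapest edge leaving the tree is B F (9); add B.
Step 5: cheapest edge leaving the tree is B D (6); add D.
Step 6: cheapest edge leaving the tree is C F (14); add C.
Step 7: cheapest edge leaving the tree is C E (15); add E.
The 3rd edge added is F G.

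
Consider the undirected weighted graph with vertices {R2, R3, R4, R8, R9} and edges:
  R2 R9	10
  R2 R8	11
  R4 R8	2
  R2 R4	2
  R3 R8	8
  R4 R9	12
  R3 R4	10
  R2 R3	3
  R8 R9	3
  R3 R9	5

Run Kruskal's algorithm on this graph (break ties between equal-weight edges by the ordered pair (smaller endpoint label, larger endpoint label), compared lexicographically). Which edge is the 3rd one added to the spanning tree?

R2-R3

Kruskal: consider edges lightest-first.
R2 R4 (2): add. Components now {R9} {R3} {R8} {R2,R4}
R4 R8 (2): add. Components now {R9} {R3} {R2,R4,R8}
R2 R3 (3): add. Components now {R9} {R2,R3,R4,R8}
R8 R9 (3): add. Components now {R2,R3,R4,R8,R9}
The 3rd edge added is R2 R3.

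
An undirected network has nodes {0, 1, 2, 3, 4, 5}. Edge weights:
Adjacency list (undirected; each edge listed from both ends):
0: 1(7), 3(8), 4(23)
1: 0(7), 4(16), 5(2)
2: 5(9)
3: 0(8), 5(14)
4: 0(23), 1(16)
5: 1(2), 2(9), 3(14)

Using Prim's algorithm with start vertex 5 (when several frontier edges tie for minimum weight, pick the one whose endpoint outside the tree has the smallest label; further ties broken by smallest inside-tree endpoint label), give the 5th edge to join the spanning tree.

1-4

Prim, starting at 5.
Step 1: cheapest edge leaving the tree is 1-5 (2); add 1.
Step 2: cheapest edge leaving the tree is 0-1 (7); add 0.
Step 3: cheapest edge leaving the tree is 0-3 (8); add 3.
Step 4: cheapest edge leaving the tree is 2-5 (9); add 2.
Step 5: cheapest edge leaving the tree is 1-4 (16); add 4.
The 5th edge added is 1-4.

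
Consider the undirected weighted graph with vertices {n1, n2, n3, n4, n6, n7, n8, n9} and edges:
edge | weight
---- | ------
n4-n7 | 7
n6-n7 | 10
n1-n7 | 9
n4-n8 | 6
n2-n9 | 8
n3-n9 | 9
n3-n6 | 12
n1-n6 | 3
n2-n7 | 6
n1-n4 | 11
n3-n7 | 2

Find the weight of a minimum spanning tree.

Prim's algorithm from n1:
Step 1: frontier [n1-n6 3, n1-n7 9, n1-n4 11] → take n1-n6 (3); add n6.
Step 2: frontier [n1-n7 9, n1-n4 11, n6-n7 10, n3-n6 12] → take n1-n7 (9); add n7.
Step 3: frontier [n1-n4 11, n3-n6 12, n3-n7 2, n2-n7 6, n4-n7 7] → take n3-n7 (2); add n3.
Step 4: frontier [n1-n4 11, n3-n9 9, n2-n7 6, n4-n7 7] → take n2-n7 (6); add n2.
Step 5: frontier [n1-n4 11, n2-n9 8, n3-n9 9, n4-n7 7] → take n4-n7 (7); add n4.
Step 6: frontier [n2-n9 8, n3-n9 9, n4-n8 6] → take n4-n8 (6); add n8.
Step 7: frontier [n2-n9 8, n3-n9 9] → take n2-n9 (8); add n9.
MST edges: n1-n6, n1-n7, n3-n7, n2-n7, n4-n7, n4-n8, n2-n9; total weight 3+9+2+6+7+6+8 = 41.

41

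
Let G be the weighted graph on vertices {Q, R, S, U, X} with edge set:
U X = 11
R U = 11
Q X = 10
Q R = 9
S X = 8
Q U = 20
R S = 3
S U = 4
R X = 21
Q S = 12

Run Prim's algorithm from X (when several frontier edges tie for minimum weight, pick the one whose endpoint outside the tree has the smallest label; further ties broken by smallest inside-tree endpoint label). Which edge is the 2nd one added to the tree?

Grow the tree from X using Prim:
Step 1: cheapest edge leaving the tree is S X (8); add S.
Step 2: cheapest edge leaving the tree is R S (3); add R.
Step 3: cheapest edge leaving the tree is S U (4); add U.
Step 4: cheapest edge leaving the tree is Q R (9); add Q.
The 2nd edge added is R S.

R-S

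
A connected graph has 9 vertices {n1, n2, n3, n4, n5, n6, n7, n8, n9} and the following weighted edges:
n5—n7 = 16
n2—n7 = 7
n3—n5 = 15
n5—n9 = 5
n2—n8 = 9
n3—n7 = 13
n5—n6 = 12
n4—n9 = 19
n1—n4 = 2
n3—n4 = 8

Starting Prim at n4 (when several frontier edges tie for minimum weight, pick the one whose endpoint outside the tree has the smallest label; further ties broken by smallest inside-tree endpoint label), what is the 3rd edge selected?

Prim's algorithm from n4:
Step 1: frontier [n1—n4 2, n3—n4 8, n4—n9 19] → take n1—n4 (2); add n1.
Step 2: frontier [n3—n4 8, n4—n9 19] → take n3—n4 (8); add n3.
Step 3: frontier [n3—n7 13, n3—n5 15, n4—n9 19] → take n3—n7 (13); add n7.
Step 4: frontier [n3—n5 15, n4—n9 19, n2—n7 7, n5—n7 16] → take n2—n7 (7); add n2.
Step 5: frontier [n2—n8 9, n3—n5 15, n4—n9 19, n5—n7 16] → take n2—n8 (9); add n8.
Step 6: frontier [n3—n5 15, n4—n9 19, n5—n7 16] → take n3—n5 (15); add n5.
Step 7: frontier [n4—n9 19, n5—n9 5, n5—n6 12] → take n5—n9 (5); add n9.
Step 8: frontier [n5—n6 12] → take n5—n6 (12); add n6.
The 3rd edge added is n3—n7.

n3-n7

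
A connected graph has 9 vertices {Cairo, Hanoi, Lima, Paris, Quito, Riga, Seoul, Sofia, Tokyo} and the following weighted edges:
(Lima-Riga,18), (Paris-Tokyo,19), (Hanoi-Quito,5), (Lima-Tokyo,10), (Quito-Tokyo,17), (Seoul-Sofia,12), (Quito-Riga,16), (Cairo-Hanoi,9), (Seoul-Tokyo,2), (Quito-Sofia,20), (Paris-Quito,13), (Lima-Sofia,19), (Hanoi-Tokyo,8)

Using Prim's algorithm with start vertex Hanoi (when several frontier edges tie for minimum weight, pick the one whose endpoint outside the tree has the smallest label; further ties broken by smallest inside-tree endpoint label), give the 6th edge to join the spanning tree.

Seoul-Sofia

Prim, starting at Hanoi.
Step 1: frontier [Hanoi-Quito 5, Hanoi-Tokyo 8, Cairo-Hanoi 9] → take Hanoi-Quito (5); add Quito.
Step 2: frontier [Hanoi-Tokyo 8, Cairo-Hanoi 9, Paris-Quito 13, Quito-Riga 16, Quito-Tokyo 17, Quito-Sofia 20] → take Hanoi-Tokyo (8); add Tokyo.
Step 3: frontier [Cairo-Hanoi 9, Paris-Quito 13, Quito-Riga 16, Quito-Sofia 20, Seoul-Tokyo 2, Lima-Tokyo 10, Paris-Tokyo 19] → take Seoul-Tokyo (2); add Seoul.
Step 4: frontier [Cairo-Hanoi 9, Paris-Quito 13, Quito-Riga 16, Quito-Sofia 20, Seoul-Sofia 12, Lima-Tokyo 10, Paris-Tokyo 19] → take Cairo-Hanoi (9); add Cairo.
Step 5: frontier [Paris-Quito 13, Quito-Riga 16, Quito-Sofia 20, Seoul-Sofia 12, Lima-Tokyo 10, Paris-Tokyo 19] → take Lima-Tokyo (10); add Lima.
Step 6: frontier [Lima-Riga 18, Lima-Sofia 19, Paris-Quito 13, Quito-Riga 16, Quito-Sofia 20, Seoul-Sofia 12, Paris-Tokyo 19] → take Seoul-Sofia (12); add Sofia.
Step 7: frontier [Lima-Riga 18, Paris-Quito 13, Quito-Riga 16, Paris-Tokyo 19] → take Paris-Quito (13); add Paris.
Step 8: frontier [Lima-Riga 18, Quito-Riga 16] → take Quito-Riga (16); add Riga.
The 6th edge added is Seoul-Sofia.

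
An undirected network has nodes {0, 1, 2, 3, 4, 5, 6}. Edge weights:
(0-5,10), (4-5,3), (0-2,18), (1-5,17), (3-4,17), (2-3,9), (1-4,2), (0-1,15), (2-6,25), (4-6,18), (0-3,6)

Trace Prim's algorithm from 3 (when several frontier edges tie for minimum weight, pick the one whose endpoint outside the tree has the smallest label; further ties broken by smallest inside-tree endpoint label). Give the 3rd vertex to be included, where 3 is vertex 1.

2

Grow the tree from 3 using Prim:
Step 1: cheapest edge leaving the tree is 0-3 (6); add 0.
Step 2: cheapest edge leaving the tree is 2-3 (9); add 2.
Step 3: cheapest edge leaving the tree is 0-5 (10); add 5.
Step 4: cheapest edge leaving the tree is 4-5 (3); add 4.
Step 5: cheapest edge leaving the tree is 1-4 (2); add 1.
Step 6: cheapest edge leaving the tree is 4-6 (18); add 6.
Vertex order: 3, 0, 2, 5, 4, 1, 6. The 3rd vertex is 2.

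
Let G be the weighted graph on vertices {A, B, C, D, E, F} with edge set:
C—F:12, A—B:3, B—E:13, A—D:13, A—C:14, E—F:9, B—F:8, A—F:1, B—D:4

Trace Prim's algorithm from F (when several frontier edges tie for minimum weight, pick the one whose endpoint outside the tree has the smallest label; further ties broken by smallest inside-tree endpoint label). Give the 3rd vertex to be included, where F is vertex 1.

Grow the tree from F using Prim:
Step 1: cheapest edge leaving the tree is A—F (1); add A.
Step 2: cheapest edge leaving the tree is A—B (3); add B.
Step 3: cheapest edge leaving the tree is B—D (4); add D.
Step 4: cheapest edge leaving the tree is E—F (9); add E.
Step 5: cheapest edge leaving the tree is C—F (12); add C.
Vertex order: F, A, B, D, E, C. The 3rd vertex is B.

B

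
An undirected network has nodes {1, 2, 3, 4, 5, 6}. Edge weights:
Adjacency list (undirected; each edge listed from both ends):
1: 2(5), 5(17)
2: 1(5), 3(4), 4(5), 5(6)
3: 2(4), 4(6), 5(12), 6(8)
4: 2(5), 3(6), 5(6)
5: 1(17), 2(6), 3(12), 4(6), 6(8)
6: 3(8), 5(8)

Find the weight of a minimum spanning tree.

Grow the tree from 4 using Prim:
Step 1: cheapest edge leaving the tree is 2-4 (5); add 2.
Step 2: cheapest edge leaving the tree is 2-3 (4); add 3.
Step 3: cheapest edge leaving the tree is 1-2 (5); add 1.
Step 4: cheapest edge leaving the tree is 2-5 (6); add 5.
Step 5: cheapest edge leaving the tree is 3-6 (8); add 6.
MST edges: 2-4, 2-3, 1-2, 2-5, 3-6; total weight 5+4+5+6+8 = 28.

28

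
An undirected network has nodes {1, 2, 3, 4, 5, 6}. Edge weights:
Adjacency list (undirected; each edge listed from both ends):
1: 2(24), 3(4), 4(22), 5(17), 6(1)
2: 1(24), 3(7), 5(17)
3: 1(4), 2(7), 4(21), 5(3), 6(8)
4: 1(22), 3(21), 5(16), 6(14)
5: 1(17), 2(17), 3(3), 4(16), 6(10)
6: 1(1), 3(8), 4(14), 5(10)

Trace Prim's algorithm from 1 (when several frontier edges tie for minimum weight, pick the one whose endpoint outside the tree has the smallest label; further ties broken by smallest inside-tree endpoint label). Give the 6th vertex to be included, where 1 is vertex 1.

Grow the tree from 1 using Prim:
Step 1: frontier [1–6 1, 1–3 4, 1–5 17, 1–4 22, 1–2 24] → take 1–6 (1); add 6.
Step 2: frontier [1–3 4, 1–5 17, 1–4 22, 1–2 24, 3–6 8, 5–6 10, 4–6 14] → take 1–3 (4); add 3.
Step 3: frontier [1–5 17, 1–4 22, 1–2 24, 3–5 3, 2–3 7, 3–4 21, 5–6 10, 4–6 14] → take 3–5 (3); add 5.
Step 4: frontier [1–4 22, 1–2 24, 2–3 7, 3–4 21, 4–5 16, 2–5 17, 4–6 14] → take 2–3 (7); add 2.
Step 5: frontier [1–4 22, 3–4 21, 4–5 16, 4–6 14] → take 4–6 (14); add 4.
Vertex order: 1, 6, 3, 5, 2, 4. The 6th vertex is 4.

4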